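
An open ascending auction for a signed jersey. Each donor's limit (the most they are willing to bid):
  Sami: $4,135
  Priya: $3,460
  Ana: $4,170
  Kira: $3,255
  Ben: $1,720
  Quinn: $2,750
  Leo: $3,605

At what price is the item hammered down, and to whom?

Limits in order: 4,170 (Ana) > 4,135 (Sami) > 3,605 (Leo) > 3,460 (Priya) > 3,255 (Kira) > 2,750 (Quinn) > …
Once the price passes $4,135, only Ana is left; the hammer falls at Sami's limit of $4,135.

Ana wins at $4,135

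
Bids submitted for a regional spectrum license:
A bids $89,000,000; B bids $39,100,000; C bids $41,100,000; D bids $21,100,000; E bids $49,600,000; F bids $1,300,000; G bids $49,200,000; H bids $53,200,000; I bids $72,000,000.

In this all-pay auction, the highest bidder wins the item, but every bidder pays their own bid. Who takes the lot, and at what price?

A pays $89,000,000

Bids ranked: 89,000,000 (A) > 72,000,000 (I) > 53,200,000 (H) > 49,600,000 (E) > 49,200,000 (G) > 41,100,000 (C) > …
A wins with the top bid; all bids are sunk regardless.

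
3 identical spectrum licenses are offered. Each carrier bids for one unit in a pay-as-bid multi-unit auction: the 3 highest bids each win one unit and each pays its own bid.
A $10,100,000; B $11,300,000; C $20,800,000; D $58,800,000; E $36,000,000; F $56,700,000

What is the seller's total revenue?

Total revenue: $151,500,000

Bids ranked high→low: 58,800,000 (D), 56,700,000 (F), 36,000,000 (E), 20,800,000 (C), 11,300,000 (B), …
The 3 highest are D, F, E.
Total revenue = 58,800,000 + 56,700,000 + 36,000,000 = $151,500,000.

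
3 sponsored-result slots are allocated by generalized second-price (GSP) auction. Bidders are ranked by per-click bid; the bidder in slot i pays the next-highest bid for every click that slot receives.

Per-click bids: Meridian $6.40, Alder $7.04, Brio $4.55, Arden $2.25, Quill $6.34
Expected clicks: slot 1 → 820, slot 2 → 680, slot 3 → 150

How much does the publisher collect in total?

Sorting advertisers: $7.04 (Alder) > $6.40 (Meridian) > $6.34 (Quill) > $4.55 (Brio) > …
Slot 1: Alder pays $6.40 × 820 = $5248.00
Slot 2: Meridian pays $6.34 × 680 = $4311.20
Slot 3: Quill pays $4.55 × 150 = $682.50
Total = $10241.70

Total revenue: $10241.70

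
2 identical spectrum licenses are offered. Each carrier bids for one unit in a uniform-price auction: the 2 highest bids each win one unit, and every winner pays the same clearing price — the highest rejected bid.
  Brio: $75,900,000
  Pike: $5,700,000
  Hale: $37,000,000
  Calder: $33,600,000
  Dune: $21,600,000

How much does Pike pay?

Pike pays $0

Bids ranked high→low: 75,900,000 (Brio), 37,000,000 (Hale), 33,600,000 (Calder), 21,600,000 (Dune), …
Top 2: Brio, Hale.
First losing bid is Calder's $33,600,000, which sets the uniform price.
Pike does not win → pays $0.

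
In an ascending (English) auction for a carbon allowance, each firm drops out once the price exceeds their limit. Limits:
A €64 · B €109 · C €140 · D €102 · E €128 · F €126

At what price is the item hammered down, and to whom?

C wins at €128

Limits in order: 140 (C) > 128 (E) > 126 (F) > 109 (B) > 102 (D) > 64 (A)
Bidding ends when E exits at €128; C takes it.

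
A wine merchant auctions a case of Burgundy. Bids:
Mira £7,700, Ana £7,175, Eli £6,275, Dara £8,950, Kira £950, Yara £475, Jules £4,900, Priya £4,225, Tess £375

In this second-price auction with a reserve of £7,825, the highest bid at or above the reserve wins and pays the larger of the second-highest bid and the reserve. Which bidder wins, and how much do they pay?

Second-price auction with a reserve of £7,825: the highest bid at or above the reserve wins and pays the larger of the second-highest bid and the reserve.
Bids ranked: 8,950 (Dara) > 7,700 (Mira) > 7,175 (Ana) > 6,275 (Eli) > 4,900 (Jules) > 4,225 (Priya) > …
Dara has the top bid at or above the reserve (£8,950).
max(second-highest £7,700, reserve £7,825) = £7,825.

Dara pays £7,825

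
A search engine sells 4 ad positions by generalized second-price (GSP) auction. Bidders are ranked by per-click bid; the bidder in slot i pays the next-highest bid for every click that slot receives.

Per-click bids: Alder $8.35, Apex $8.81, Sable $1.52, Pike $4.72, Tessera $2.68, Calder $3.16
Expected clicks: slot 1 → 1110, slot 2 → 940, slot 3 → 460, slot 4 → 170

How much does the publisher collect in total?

Total revenue: $15614.50

Ranked by bid: $8.81 (Apex) > $8.35 (Alder) > $4.72 (Pike) > $3.16 (Calder) > $2.68 (Tessera) > …
Slot 1: Apex pays $8.35 × 1110 = $9268.50
Slot 2: Alder pays $4.72 × 940 = $4436.80
Slot 3: Pike pays $3.16 × 460 = $1453.60
Slot 4: Calder pays $2.68 × 170 = $455.60
Total = $15614.50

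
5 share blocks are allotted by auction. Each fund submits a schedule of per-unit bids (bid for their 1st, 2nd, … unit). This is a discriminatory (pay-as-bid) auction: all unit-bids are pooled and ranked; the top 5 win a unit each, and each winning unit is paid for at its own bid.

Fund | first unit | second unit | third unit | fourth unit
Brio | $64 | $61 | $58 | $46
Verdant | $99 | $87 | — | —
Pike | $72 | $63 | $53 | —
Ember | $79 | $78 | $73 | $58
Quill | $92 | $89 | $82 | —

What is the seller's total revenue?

Total revenue: $449

All unit-bids, highest first — top 5: 99 (Verdant-1), 92 (Quill-1), 89 (Quill-2), 87 (Verdant-2), 82 (Quill-3)
Next rejected bid: $79 (not a price — pay-as-bid).
Each winning unit pays its own bid.
Revenue = 99 + 92 + 89 + 87 + 82 = $449.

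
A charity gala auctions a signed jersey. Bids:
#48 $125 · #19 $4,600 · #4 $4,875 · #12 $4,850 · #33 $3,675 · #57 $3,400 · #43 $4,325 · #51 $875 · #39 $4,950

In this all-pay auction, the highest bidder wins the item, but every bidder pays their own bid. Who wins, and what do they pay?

Sorting bids: 4,950 (#39) > 4,875 (#4) > 4,850 (#12) > 4,600 (#19) > 4,325 (#43) > 3,675 (#33) > …
#39 is highest and takes the item; every bidder forfeits their bid.

#39 pays $4,950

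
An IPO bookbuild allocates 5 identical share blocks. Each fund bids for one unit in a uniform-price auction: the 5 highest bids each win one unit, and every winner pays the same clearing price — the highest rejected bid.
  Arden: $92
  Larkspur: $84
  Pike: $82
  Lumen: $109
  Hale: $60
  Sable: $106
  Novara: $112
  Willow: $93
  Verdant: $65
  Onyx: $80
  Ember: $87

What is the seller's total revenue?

Total revenue: $435

Bids ranked high→low: 112 (Novara), 109 (Lumen), 106 (Sable), 93 (Willow), 92 (Arden), 87 (Ember), 84 (Larkspur), …
Top 5: Novara, Lumen, Sable, Willow, Arden.
Clearing price = highest rejected bid = $87.
Total revenue = 5 × $87 = $435.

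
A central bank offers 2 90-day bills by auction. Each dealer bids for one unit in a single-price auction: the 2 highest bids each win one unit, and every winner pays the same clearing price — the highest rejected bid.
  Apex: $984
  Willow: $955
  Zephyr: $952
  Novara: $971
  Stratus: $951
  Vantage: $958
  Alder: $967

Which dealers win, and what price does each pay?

Bids ranked high→low: 984 (Apex), 971 (Novara), 967 (Alder), 958 (Vantage), …
Winners (2 units): Apex, Novara.
First losing bid is Alder's $967, which sets the uniform price.

Apex, Novara; each pays $967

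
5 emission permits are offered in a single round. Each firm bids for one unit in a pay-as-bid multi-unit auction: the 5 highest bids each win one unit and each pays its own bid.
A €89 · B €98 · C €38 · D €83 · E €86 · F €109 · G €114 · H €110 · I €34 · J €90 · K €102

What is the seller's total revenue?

Ordering the bids: 114 (G), 110 (H), 109 (F), 102 (K), 98 (B), 90 (J), 89 (A), …
Winners (5 units): G, H, F, K, B.
Total revenue = 114 + 110 + 109 + 102 + 98 = €533.

Total revenue: €533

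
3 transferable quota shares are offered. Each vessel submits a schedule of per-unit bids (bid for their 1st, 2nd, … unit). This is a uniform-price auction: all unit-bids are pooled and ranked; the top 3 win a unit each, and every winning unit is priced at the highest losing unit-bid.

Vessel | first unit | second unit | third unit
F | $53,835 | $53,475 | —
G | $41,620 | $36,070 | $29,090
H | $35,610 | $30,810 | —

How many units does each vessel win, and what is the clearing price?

All unit-bids, highest first — top 3: 53,835 (F-1), 53,475 (F-2), 41,620 (G-1)
The (k+1)-th unit-bid is $36,070.
Allocation: F 2, G 1.

F 2, G 1; clearing price $36,070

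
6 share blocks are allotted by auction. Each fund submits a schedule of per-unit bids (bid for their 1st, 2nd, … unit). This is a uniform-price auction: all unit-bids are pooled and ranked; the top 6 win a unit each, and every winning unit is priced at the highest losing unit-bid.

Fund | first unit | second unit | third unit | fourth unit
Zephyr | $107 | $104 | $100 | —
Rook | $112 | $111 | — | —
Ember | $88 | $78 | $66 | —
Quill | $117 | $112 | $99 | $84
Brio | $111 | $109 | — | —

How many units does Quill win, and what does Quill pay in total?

Quill: 2 units, pays $214

Merging the schedules and taking the best 6: 117 (Quill-1), 112 (Rook-1), 112 (Quill-2), 111 (Rook-2), 111 (Brio-1), 109 (Brio-2)
The (k+1)-th unit-bid is $107.
Quill wins 2 unit(s) at $107 each.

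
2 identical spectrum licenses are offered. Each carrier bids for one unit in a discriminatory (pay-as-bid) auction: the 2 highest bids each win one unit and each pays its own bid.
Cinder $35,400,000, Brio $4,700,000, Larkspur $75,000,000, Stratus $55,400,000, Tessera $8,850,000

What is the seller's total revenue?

Total revenue: $130,400,000

Sorting: 75,000,000 (Larkspur), 55,400,000 (Stratus), 35,400,000 (Cinder), 8,850,000 (Tessera), …
Top 2: Larkspur, Stratus.
Total revenue = 75,000,000 + 55,400,000 = $130,400,000.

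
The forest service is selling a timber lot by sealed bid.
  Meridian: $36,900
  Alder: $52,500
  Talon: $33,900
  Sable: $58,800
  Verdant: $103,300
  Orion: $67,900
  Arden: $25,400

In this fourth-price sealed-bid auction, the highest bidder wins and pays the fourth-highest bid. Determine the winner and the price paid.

Fourth-price sealed-bid auction: the highest bidder wins and pays the fourth-highest bid.
Bids ranked: 103,300 (Verdant) > 67,900 (Orion) > 58,800 (Sable) > 52,500 (Alder) > 36,900 (Meridian) > 33,900 (Talon) > …
Verdant wins; payment is bid #4 in the ranking = $52,500.

Verdant pays $52,500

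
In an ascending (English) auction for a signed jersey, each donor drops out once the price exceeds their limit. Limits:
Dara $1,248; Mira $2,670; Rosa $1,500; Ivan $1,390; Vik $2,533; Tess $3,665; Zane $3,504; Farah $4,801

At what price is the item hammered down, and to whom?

Open ascending-bid auction: the price rises until one bidder remains; the winner pays the price at which the last rival dropped out.
Sorting limits: 4,801 (Farah) > 3,665 (Tess) > 3,504 (Zane) > 2,670 (Mira) > 2,533 (Vik) > 1,500 (Rosa) > …
Once the price passes $3,665, only Farah is left; the hammer falls at Tess's limit of $3,665.

Farah wins at $3,665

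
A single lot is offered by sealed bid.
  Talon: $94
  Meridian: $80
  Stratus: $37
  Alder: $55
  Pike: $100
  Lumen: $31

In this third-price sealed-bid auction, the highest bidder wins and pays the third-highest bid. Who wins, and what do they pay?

Pike pays $80

Third-price sealed-bid auction: the highest bidder wins and pays the third-highest bid.
Bids ranked: 100 (Pike) > 94 (Talon) > 80 (Meridian) > 55 (Alder) > 37 (Stratus) > 31 (Lumen)
Pike is highest; pays the third-highest bid, $80.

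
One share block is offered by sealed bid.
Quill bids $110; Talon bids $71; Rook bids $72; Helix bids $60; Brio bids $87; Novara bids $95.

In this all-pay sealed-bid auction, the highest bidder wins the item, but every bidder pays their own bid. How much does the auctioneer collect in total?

All-pay sealed-bid auction: the highest bidder wins the item, but every bidder pays their own bid.
Sorting bids: 110 (Quill) > 95 (Novara) > 87 (Brio) > 72 (Rook) > 71 (Talon) > 60 (Helix)
Every bidder forfeits their bid regardless of winning.
Revenue = 110 + 71 + 72 + 60 + 87 + 95 = $495.

Total revenue: $495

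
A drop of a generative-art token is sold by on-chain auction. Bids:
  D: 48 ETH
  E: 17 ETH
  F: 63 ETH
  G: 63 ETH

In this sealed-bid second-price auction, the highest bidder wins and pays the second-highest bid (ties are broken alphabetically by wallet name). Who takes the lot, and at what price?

F pays 63 ETH

Bids in order: 63 (F) > 63 (G) > 48 (D) > 17 (E)
F and G tie at 63 ETH; tie-break gives it to F.
F wins with the highest bid; price is set by the runner-up at 63 ETH.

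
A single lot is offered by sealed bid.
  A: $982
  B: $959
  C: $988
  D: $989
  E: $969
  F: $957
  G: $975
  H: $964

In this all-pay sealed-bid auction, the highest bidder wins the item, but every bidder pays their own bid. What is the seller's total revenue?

Total revenue: $7,783

Bids in order: 989 (D) > 988 (C) > 982 (A) > 975 (G) > 969 (E) > 964 (H) > …
Every bidder forfeits their bid regardless of winning.
Revenue = 982 + 959 + 988 + 989 + 969 + 957 + 975 + 964 = $7,783.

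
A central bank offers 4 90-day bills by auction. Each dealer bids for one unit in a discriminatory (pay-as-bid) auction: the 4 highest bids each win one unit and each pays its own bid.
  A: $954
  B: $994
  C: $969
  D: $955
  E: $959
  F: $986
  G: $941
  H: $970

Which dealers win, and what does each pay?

B $994, F $986, H $970, C $969

Ordering the bids: 994 (B), 986 (F), 970 (H), 969 (C), 959 (E), 955 (D), …
Top 4: B, F, H, C.
Each winner pays its own bid: B $994, F $986, H $970, C $969.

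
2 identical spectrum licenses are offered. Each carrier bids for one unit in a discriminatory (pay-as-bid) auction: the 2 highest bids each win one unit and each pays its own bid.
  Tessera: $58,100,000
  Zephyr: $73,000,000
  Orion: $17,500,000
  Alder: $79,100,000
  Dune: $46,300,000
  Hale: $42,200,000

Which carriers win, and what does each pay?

Alder $79,100,000, Zephyr $73,000,000

Ordering the bids: 79,100,000 (Alder), 73,000,000 (Zephyr), 58,100,000 (Tessera), 46,300,000 (Dune), …
Top 2: Alder, Zephyr.
Each winner pays its own bid: Alder $79,100,000, Zephyr $73,000,000.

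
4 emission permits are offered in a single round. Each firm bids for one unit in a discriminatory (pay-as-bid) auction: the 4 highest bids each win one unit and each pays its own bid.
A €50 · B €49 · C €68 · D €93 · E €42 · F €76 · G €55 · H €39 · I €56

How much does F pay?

Sorting: 93 (D), 76 (F), 68 (C), 56 (I), 55 (G), 50 (A), …
Top 4: D, F, C, I.
F wins → own bid €76.

F pays €76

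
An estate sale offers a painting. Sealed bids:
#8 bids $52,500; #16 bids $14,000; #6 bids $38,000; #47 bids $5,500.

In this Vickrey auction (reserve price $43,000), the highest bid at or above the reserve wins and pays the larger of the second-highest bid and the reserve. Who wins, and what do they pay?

Vickrey auction (reserve price $43,000): the highest bid at or above the reserve wins and pays the larger of the second-highest bid and the reserve.
Bids ranked: 52,500 (#8) > 38,000 (#6) > 14,000 (#16) > 5,500 (#47)
#8 has the top bid at or above the reserve ($52,500).
max(second-highest $38,000, reserve $43,000) = $43,000.

#8 pays $43,000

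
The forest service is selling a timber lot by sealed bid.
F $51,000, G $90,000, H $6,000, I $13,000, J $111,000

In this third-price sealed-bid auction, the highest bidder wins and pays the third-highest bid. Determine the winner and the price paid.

J pays $51,000

Sorting bids: 111,000 (J) > 90,000 (G) > 51,000 (F) > 13,000 (I) > 6,000 (H)
J is highest; pays the third-highest bid, $51,000.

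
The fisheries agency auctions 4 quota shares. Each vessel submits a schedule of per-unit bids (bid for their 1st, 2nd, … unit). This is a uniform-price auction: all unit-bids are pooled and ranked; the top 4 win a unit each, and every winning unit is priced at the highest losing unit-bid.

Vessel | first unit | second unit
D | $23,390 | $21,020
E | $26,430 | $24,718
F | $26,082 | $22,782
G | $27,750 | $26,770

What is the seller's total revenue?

Total revenue: $98,872

All unit-bids, highest first — top 4: 27,750 (G-1), 26,770 (G-2), 26,430 (E-1), 26,082 (F-1)
Highest rejected unit-bid = $24,718.
Allocation: E 1, F 1, G 2. Every unit priced at $24,718.
Revenue = 4 × 24,718 = $98,872.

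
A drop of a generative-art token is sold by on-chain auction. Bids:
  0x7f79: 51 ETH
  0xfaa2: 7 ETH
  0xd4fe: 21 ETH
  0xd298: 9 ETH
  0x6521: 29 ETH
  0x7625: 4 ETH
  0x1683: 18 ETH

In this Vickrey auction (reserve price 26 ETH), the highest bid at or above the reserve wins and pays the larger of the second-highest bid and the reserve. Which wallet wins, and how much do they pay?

0x7f79 pays 29 ETH

Bids ranked: 51 (0x7f79) > 29 (0x6521) > 21 (0xd4fe) > 18 (0x1683) > 9 (0xd298) > 7 (0xfaa2) > …
Highest eligible bid: 0x7f79 at 51 ETH.
max(second-highest 29 ETH, reserve 26 ETH) = 29 ETH; the reserve does not bind.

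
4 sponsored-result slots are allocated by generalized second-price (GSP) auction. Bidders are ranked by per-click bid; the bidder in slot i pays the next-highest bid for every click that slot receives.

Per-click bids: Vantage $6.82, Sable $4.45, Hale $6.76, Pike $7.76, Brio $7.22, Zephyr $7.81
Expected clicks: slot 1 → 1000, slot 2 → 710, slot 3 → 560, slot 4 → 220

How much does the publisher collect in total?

Sorting advertisers: $7.81 (Zephyr) > $7.76 (Pike) > $7.22 (Brio) > $6.82 (Vantage) > $6.76 (Hale) > …
Slot 1: Zephyr pays $7.76 × 1000 = $7760.00
Slot 2: Pike pays $7.22 × 710 = $5126.20
Slot 3: Brio pays $6.82 × 560 = $3819.20
Slot 4: Vantage pays $6.76 × 220 = $1487.20
Total = $18192.60

Total revenue: $18192.60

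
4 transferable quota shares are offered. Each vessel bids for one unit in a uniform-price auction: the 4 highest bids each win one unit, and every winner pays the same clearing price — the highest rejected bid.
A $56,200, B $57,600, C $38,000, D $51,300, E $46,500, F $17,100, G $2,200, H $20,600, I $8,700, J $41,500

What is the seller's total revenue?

Ordering the bids: 57,600 (B), 56,200 (A), 51,300 (D), 46,500 (E), 41,500 (J), 38,000 (C), …
Winners (4 units): B, A, D, E.
Clearing price = highest rejected bid = $41,500.
Total revenue = 4 × $41,500 = $166,000.

Total revenue: $166,000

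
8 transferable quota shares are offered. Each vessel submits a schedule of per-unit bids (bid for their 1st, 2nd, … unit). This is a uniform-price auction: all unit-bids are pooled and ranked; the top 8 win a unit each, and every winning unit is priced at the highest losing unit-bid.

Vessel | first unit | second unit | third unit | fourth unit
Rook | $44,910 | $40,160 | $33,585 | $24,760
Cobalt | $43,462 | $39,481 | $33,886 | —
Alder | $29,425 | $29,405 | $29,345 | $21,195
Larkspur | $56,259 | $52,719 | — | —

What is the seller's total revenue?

Total revenue: $235,400

All unit-bids, highest first — top 8: 56,259 (Larkspur-1), 52,719 (Larkspur-2), 44,910 (Rook-1), 43,462 (Cobalt-1), 40,160 (Rook-2), 39,481 (Cobalt-2), 33,886 (Cobalt-3), 33,585 (Rook-3)
Highest rejected unit-bid = $29,425.
Allocation: Cobalt 3, Larkspur 2, Rook 3. Every unit priced at $29,425.
Revenue = 8 × 29,425 = $235,400.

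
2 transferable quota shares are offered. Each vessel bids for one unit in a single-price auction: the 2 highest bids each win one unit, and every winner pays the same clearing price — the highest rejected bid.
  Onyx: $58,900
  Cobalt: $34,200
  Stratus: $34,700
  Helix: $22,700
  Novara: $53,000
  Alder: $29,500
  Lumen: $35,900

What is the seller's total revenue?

Sorting: 58,900 (Onyx), 53,000 (Novara), 35,900 (Lumen), 34,700 (Stratus), …
Top 2: Onyx, Novara.
Clearing price = highest rejected bid = $35,900.
Total revenue = 2 × $35,900 = $71,800.

Total revenue: $71,800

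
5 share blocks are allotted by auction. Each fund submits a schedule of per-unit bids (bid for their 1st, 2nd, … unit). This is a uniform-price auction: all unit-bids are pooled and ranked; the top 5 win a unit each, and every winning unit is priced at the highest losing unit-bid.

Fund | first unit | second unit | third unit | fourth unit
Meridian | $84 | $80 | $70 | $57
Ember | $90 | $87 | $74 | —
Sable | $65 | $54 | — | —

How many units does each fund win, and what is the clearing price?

Merging the schedules and taking the best 5: 90 (Ember-1), 87 (Ember-2), 84 (Meridian-1), 80 (Meridian-2), 74 (Ember-3)
Highest rejected unit-bid = $70.
Allocation: Ember 3, Meridian 2.

Ember 3, Meridian 2; clearing price $70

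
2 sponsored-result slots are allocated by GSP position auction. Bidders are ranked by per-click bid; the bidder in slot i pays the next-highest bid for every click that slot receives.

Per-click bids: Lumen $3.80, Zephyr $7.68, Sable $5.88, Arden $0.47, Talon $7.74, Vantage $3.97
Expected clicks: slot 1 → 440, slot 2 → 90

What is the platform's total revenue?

Total revenue: $3908.40

Per-click bids in order: $7.74 (Talon) > $7.68 (Zephyr) > $5.88 (Sable) > …
Slot 1: Talon pays $7.68 × 440 = $3379.20
Slot 2: Zephyr pays $5.88 × 90 = $529.20
Total = $3908.40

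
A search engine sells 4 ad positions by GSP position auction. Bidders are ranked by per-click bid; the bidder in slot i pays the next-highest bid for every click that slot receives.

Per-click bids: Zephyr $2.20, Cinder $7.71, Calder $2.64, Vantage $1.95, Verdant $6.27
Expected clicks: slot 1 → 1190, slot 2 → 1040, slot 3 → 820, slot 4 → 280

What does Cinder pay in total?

Cinder pays $7461.30

Sorting advertisers: $7.71 (Cinder) > $6.27 (Verdant) > $2.64 (Calder) > $2.20 (Zephyr) > $1.95 (Vantage)
Cinder holds slot 1 → pays next bid $6.27 × 1190 clicks = $7461.30.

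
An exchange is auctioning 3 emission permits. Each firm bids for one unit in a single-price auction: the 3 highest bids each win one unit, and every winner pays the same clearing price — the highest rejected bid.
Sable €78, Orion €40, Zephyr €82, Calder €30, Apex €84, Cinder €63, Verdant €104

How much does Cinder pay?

Sorting: 104 (Verdant), 84 (Apex), 82 (Zephyr), 78 (Sable), 63 (Cinder), …
The 3 highest are Verdant, Apex, Zephyr.
Highest unsuccessful bid: €78 → clearing price.
Cinder does not win → pays €0.

Cinder pays €0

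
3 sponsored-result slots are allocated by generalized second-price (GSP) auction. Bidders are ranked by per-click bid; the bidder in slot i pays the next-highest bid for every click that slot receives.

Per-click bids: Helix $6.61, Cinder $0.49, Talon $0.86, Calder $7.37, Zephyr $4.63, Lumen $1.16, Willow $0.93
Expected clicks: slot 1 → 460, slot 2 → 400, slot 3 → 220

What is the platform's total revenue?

Total revenue: $5147.80

Sorting advertisers: $7.37 (Calder) > $6.61 (Helix) > $4.63 (Zephyr) > $1.16 (Lumen) > …
Slot 1: Calder pays $6.61 × 460 = $3040.60
Slot 2: Helix pays $4.63 × 400 = $1852.00
Slot 3: Zephyr pays $1.16 × 220 = $255.20
Total = $5147.80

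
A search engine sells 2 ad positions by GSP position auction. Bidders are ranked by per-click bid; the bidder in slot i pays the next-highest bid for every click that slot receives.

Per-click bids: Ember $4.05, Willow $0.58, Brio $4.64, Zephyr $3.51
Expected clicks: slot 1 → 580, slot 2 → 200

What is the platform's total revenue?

Sorting advertisers: $4.64 (Brio) > $4.05 (Ember) > $3.51 (Zephyr) > …
Slot 1: Brio pays $4.05 × 580 = $2349.00
Slot 2: Ember pays $3.51 × 200 = $702.00
Total = $3051.00

Total revenue: $3051.00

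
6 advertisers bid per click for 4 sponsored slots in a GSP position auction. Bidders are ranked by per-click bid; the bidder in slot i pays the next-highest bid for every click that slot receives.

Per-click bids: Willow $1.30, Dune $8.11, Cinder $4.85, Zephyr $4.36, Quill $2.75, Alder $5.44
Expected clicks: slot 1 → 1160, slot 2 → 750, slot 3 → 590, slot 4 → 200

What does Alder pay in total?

Ranked by bid: $8.11 (Dune) > $5.44 (Alder) > $4.85 (Cinder) > $4.36 (Zephyr) > $2.75 (Quill) > …
Alder holds slot 2 → pays next bid $4.85 × 750 clicks = $3637.50.

Alder pays $3637.50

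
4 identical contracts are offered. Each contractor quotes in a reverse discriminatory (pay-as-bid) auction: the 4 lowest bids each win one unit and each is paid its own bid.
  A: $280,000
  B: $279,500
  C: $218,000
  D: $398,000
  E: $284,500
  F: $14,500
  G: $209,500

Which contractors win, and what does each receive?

F $14,500, G $209,500, C $218,000, B $279,500

Sorting: 14,500 (F), 209,500 (G), 218,000 (C), 279,500 (B), 280,000 (A), 284,500 (E), …
Lowest 4: F, G, C, B.
Each winner is paid its own bid: F $14,500, G $209,500, C $218,000, B $279,500.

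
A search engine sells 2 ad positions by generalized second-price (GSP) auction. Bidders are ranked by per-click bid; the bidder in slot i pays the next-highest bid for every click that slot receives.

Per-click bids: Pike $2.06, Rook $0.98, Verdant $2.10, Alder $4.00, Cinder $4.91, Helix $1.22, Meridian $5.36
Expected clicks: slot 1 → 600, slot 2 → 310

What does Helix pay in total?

Ranked by bid: $5.36 (Meridian) > $4.91 (Cinder) > $4.00 (Alder) > …
Helix ranks below slot 2 → no slot, pays nothing.

Helix pays $0.00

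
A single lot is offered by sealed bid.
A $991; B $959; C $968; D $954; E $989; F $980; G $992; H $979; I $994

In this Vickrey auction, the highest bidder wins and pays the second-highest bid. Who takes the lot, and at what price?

I pays $992

Rule: the highest bidder wins and pays the second-highest bid.
Bids in order: 994 (I) > 992 (G) > 991 (A) > 989 (E) > 980 (F) > 979 (H) > …
Second-price: I pays G's bid of $992.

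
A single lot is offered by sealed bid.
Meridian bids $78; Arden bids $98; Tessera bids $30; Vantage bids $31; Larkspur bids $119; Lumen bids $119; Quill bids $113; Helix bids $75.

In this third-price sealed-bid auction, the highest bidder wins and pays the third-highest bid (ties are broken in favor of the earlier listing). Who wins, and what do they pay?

Larkspur pays $113

Sorting bids: 119 (Larkspur) > 119 (Lumen) > 113 (Quill) > 98 (Arden) > 78 (Meridian) > 75 (Helix) > …
Larkspur and Lumen tie at $119; tie-break gives it to Larkspur.
Larkspur wins; payment is bid #3 in the ranking = $113.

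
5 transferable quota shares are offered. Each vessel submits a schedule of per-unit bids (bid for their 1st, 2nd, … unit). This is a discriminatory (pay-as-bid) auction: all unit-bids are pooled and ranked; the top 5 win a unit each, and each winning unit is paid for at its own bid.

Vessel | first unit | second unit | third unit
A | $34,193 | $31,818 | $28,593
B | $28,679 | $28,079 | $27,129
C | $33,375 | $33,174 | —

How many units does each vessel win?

Pooled unit-bids ranked (top 5): 34,193 (A-1), 33,375 (C-1), 33,174 (C-2), 31,818 (A-2), 28,679 (B-1)
Next rejected bid: $28,593 (not a price — pay-as-bid).
Allocation: A 2, B 1, C 2.

A 2, B 1, C 2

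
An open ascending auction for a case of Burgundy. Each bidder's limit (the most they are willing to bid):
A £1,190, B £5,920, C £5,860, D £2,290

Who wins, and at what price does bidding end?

B wins at £5,860

Limits in order: 5,920 (B) > 5,860 (C) > 2,290 (D) > 1,190 (A)
Once the price passes £5,860, only B is left; the hammer falls at C's limit of £5,860.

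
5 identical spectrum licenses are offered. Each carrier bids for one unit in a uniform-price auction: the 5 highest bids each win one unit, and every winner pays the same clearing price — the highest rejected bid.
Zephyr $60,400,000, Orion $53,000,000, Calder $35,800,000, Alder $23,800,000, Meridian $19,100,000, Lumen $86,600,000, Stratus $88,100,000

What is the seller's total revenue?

Ordering the bids: 88,100,000 (Stratus), 86,600,000 (Lumen), 60,400,000 (Zephyr), 53,000,000 (Orion), 35,800,000 (Calder), 23,800,000 (Alder), 19,100,000 (Meridian)
The 5 highest are Stratus, Lumen, Zephyr, Orion, Calder.
Clearing price = highest rejected bid = $23,800,000.
Total revenue = 5 × $23,800,000 = $119,000,000.

Total revenue: $119,000,000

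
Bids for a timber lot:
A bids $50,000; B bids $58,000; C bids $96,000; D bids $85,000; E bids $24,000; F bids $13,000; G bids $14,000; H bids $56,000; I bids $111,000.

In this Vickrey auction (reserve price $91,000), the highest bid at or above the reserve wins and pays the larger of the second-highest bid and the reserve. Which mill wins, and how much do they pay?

I pays $96,000

Sorting bids: 111,000 (I) > 96,000 (C) > 85,000 (D) > 58,000 (B) > 56,000 (H) > 50,000 (A) > …
Highest eligible bid: I at $111,000.
Second-highest bid $96,000 exceeds the reserve $91,000 → payment $96,000.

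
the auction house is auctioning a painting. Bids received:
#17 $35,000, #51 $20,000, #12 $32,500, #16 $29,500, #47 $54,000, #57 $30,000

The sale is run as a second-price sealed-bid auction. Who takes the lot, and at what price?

#47 pays $35,000

Sorting bids: 54,000 (#47) > 35,000 (#17) > 32,500 (#12) > 30,000 (#57) > 29,500 (#16) > 20,000 (#51)
Second-price: #47 pays #17's bid of $35,000.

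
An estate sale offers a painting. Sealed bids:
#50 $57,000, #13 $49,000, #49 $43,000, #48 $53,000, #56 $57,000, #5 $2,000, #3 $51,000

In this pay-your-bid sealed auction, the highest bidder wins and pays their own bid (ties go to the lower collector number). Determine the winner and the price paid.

Bids ranked: 57,000 (#50) > 57,000 (#56) > 53,000 (#48) > 51,000 (#3) > 49,000 (#13) > 43,000 (#49) > …
Tie at $57,000 → #50 wins by tie-break.
First-price: #50 pays what they bid, $57,000.

#50 pays $57,000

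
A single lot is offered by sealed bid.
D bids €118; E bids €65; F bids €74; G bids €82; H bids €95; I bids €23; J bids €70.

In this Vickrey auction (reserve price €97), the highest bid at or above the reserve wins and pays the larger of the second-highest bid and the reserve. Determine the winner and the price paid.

Bids ranked: 118 (D) > 95 (H) > 82 (G) > 74 (F) > 70 (J) > 65 (E) > …
D has the top bid at or above the reserve (€118).
Second-highest bid €95 is below the reserve €97, so the reserve binds → payment €97.

D pays €97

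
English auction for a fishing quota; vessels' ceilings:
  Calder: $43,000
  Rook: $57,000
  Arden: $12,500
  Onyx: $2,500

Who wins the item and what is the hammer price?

Sorting limits: 57,000 (Rook) > 43,000 (Calder) > 12,500 (Arden) > 2,500 (Onyx)
Calder is the last rival to drop out, at $43,000; Rook remains and wins at that price.

Rook wins at $43,000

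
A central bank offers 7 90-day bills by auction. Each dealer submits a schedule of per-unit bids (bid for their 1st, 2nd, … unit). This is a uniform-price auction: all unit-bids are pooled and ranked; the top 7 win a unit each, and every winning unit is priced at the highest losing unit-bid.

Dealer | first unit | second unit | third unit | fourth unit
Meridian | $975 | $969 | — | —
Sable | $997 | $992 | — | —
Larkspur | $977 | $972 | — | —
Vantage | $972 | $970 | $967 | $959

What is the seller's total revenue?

Merging the schedules and taking the best 7: 997 (Sable-1), 992 (Sable-2), 977 (Larkspur-1), 975 (Meridian-1), 972 (Larkspur-2), 972 (Vantage-1), 970 (Vantage-2)
The (k+1)-th unit-bid is $969.
Allocation: Larkspur 2, Meridian 1, Sable 2, Vantage 2. Every unit priced at $969.
Revenue = 7 × 969 = $6,783.

Total revenue: $6,783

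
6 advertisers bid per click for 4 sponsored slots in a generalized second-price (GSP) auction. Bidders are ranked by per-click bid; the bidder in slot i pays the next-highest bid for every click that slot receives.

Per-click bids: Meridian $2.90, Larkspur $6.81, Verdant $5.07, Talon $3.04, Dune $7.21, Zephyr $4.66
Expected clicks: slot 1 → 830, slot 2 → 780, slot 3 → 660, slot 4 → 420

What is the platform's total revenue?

Total revenue: $13959.30

Ranked by bid: $7.21 (Dune) > $6.81 (Larkspur) > $5.07 (Verdant) > $4.66 (Zephyr) > $3.04 (Talon) > …
Slot 1: Dune pays $6.81 × 830 = $5652.30
Slot 2: Larkspur pays $5.07 × 780 = $3954.60
Slot 3: Verdant pays $4.66 × 660 = $3075.60
Slot 4: Zephyr pays $3.04 × 420 = $1276.80
Total = $13959.30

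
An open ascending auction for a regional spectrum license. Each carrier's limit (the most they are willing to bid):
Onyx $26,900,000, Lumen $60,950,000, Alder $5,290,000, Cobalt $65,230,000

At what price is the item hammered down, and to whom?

Limits in order: 65,230,000 (Cobalt) > 60,950,000 (Lumen) > 26,900,000 (Onyx) > 5,290,000 (Alder)
Once the price passes $60,950,000, only Cobalt is left; the hammer falls at Lumen's limit of $60,950,000.

Cobalt wins at $60,950,000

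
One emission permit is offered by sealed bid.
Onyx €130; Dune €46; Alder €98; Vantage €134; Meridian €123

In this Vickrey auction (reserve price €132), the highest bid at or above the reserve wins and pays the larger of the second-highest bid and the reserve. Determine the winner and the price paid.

Bids in order: 134 (Vantage) > 130 (Onyx) > 123 (Meridian) > 98 (Alder) > 46 (Dune)
Vantage has the top bid at or above the reserve (€134).
max(second-highest €130, reserve €132) = €132.

Vantage pays €132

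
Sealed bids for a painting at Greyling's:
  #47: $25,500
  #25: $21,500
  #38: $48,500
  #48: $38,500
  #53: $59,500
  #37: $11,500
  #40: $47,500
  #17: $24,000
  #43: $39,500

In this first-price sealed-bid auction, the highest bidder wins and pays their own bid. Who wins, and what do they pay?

First-price sealed-bid auction: the highest bidder wins and pays their own bid.
Sorting bids: 59,500 (#53) > 48,500 (#38) > 47,500 (#40) > 39,500 (#43) > 38,500 (#48) > 25,500 (#47) > …
#53 is highest → pays own bid, $59,500.

#53 pays $59,500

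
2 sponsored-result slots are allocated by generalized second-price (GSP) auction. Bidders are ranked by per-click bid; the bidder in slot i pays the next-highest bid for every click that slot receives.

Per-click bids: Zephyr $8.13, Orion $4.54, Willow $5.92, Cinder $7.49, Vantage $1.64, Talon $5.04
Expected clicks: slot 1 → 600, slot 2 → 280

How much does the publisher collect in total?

Total revenue: $6151.60

Per-click bids in order: $8.13 (Zephyr) > $7.49 (Cinder) > $5.92 (Willow) > …
Slot 1: Zephyr pays $7.49 × 600 = $4494.00
Slot 2: Cinder pays $5.92 × 280 = $1657.60
Total = $6151.60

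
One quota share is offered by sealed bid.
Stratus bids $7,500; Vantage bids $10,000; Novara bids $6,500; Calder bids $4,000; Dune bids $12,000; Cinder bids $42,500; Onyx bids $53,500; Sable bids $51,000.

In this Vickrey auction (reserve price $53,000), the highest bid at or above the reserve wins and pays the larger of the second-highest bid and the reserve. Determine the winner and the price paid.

Rule: the highest bid at or above the reserve wins and pays the larger of the second-highest bid and the reserve.
Bids in order: 53,500 (Onyx) > 51,000 (Sable) > 42,500 (Cinder) > 12,000 (Dune) > 10,000 (Vantage) > 7,500 (Stratus) > …
Onyx has the top bid at or above the reserve ($53,500).
Second-highest bid $51,000 is below the reserve $53,000, so the reserve binds → payment $53,000.

Onyx pays $53,000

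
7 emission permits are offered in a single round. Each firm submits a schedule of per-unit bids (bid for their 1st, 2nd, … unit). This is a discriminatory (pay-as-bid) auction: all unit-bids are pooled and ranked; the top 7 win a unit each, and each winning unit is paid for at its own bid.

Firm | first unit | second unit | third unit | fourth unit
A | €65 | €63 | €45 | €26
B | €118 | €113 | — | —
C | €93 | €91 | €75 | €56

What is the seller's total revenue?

All unit-bids, highest first — top 7: 118 (B-1), 113 (B-2), 93 (C-1), 91 (C-2), 75 (C-3), 65 (A-1), 63 (A-2)
Next rejected bid: €56 (not a price — pay-as-bid).
Each winning unit pays its own bid.
Revenue = 118 + 113 + 93 + 91 + 75 + 65 + 63 = €618.

Total revenue: €618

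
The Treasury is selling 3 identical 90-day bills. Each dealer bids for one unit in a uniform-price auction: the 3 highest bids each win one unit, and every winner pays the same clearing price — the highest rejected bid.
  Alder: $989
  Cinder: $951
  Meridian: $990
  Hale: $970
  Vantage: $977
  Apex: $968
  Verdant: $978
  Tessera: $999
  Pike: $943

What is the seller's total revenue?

Total revenue: $2,934

Sorting: 999 (Tessera), 990 (Meridian), 989 (Alder), 978 (Verdant), 977 (Vantage), …
Winners (3 units): Tessera, Meridian, Alder.
Highest unsuccessful bid: $978 → clearing price.
Total revenue = 3 × $978 = $2,934.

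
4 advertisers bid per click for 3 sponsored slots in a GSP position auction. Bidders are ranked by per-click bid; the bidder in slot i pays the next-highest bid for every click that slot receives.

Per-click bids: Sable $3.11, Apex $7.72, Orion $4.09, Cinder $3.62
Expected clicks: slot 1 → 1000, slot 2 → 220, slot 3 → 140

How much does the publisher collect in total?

Total revenue: $5321.80

Sorting advertisers: $7.72 (Apex) > $4.09 (Orion) > $3.62 (Cinder) > $3.11 (Sable)
Slot 1: Apex pays $4.09 × 1000 = $4090.00
Slot 2: Orion pays $3.62 × 220 = $796.40
Slot 3: Cinder pays $3.11 × 140 = $435.40
Total = $5321.80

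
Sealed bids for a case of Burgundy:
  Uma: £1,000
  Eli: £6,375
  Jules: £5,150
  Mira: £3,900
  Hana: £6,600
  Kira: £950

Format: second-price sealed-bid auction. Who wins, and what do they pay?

Hana pays £6,375

Sorting bids: 6,600 (Hana) > 6,375 (Eli) > 5,150 (Jules) > 3,900 (Mira) > 1,000 (Uma) > 950 (Kira)
Hana wins with the highest bid; price is set by the runner-up at £6,375.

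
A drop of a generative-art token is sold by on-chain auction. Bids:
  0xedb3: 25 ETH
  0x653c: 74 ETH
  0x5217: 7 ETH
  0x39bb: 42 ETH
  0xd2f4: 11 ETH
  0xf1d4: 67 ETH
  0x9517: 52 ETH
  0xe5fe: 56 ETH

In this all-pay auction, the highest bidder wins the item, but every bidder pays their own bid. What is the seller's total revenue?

Total revenue: 334 ETH

Sorting bids: 74 (0x653c) > 67 (0xf1d4) > 56 (0xe5fe) > 52 (0x9517) > 42 (0x39bb) > 25 (0xedb3) > …
Every bidder forfeits their bid regardless of winning.
Revenue = 25 + 74 + 7 + 42 + 11 + 67 + 52 + 56 = 334 ETH.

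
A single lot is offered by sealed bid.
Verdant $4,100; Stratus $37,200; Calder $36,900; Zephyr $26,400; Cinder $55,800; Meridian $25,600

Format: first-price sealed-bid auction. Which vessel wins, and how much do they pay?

Cinder pays $55,800

Sorting bids: 55,800 (Cinder) > 37,200 (Stratus) > 36,900 (Calder) > 26,400 (Zephyr) > 25,600 (Meridian) > 4,100 (Verdant)
Cinder has the highest bid and pays exactly that: $55,800.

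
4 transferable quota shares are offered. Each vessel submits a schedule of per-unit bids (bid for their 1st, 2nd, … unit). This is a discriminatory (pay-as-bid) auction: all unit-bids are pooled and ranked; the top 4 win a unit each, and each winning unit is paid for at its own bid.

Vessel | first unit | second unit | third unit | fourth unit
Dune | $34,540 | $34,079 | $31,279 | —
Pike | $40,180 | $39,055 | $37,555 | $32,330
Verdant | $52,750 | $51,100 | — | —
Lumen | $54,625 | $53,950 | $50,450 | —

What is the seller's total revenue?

Total revenue: $212,425

Pooled unit-bids ranked (top 4): 54,625 (Lumen-1), 53,950 (Lumen-2), 52,750 (Verdant-1), 51,100 (Verdant-2)
Next rejected bid: $50,450 (not a price — pay-as-bid).
Each winning unit pays its own bid.
Revenue = 54,625 + 53,950 + 52,750 + 51,100 = $212,425.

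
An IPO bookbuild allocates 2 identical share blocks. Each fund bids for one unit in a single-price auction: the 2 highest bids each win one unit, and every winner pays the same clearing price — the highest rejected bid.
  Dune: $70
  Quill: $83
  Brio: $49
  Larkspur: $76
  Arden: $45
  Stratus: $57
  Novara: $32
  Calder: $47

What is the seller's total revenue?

Bids ranked high→low: 83 (Quill), 76 (Larkspur), 70 (Dune), 57 (Stratus), …
Winners (2 units): Quill, Larkspur.
Clearing price = highest rejected bid = $70.
Total revenue = 2 × $70 = $140.

Total revenue: $140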